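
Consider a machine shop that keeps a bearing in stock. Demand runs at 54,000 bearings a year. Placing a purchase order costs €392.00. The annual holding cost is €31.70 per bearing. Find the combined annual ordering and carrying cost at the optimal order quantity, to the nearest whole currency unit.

TC* ≈ €36,634

EOQ = √(2DS/H) = √(2 × 54,000 × 392 / 31.7) ≈ 1155.65.
At Q*, ordering cost (D/Q*)S equals holding cost (Q*/2)H, each = √(DSH/2).
Minimum total = √(2DSH) = √(2 × 54,000 × 392 × 31.7) ≈ 36634.017.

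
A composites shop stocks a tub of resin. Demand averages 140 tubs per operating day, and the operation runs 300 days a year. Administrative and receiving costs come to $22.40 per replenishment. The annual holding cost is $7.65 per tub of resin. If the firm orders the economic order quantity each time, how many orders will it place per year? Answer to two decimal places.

Annual demand D = 140 × 300 = 42,000.
EOQ = √(2DS/H) = √(2 × 42,000 × 22.4 / 7.65) ≈ 495.94.
Orders per year = D / Q* = 42,000 / 495.94 ≈ 84.687.

N ≈ 84.69 orders per year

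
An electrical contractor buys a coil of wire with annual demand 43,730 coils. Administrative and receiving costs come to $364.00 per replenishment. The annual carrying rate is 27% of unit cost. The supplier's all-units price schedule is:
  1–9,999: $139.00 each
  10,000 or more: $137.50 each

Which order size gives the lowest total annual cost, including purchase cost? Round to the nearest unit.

Q* ≈ 921 coils

Holding cost per unit per year at price C is H = 0.27·C.
Candidates are each tier's EOQ (if it falls in that tier) and each price-break quantity.
EOQ at $139.00 = 921.0 (feasible in tier 1): TC = 43,730×$139.00 + (43,730/921.0)×364 + (921.0/2)×0.27×$139.00 = $6,113,035.65.
EOQ at $137.50 = 926.0 < 10000, so use break Q=10000: TC = 43,730×$137.50 + (43,730/10000.0)×364 + (10000.0/2)×0.27×$137.50 = $6,200,091.77.
Lowest total cost is $6,113,035.65 at Q = 921.0.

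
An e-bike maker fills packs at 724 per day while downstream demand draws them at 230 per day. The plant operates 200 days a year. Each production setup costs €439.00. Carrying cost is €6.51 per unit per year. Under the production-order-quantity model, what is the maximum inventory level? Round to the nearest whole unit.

I_max ≈ 2,057 packs

Annual demand D = 230 × 200 = 46,000.
Production build-up factor (1 − d/p) = 1 − 230/724 = 0.6823.
Q* = √(2DS / (H(1 − d/p))) = √(2 × 46,000 × 439 / (6.51 × 0.6823)).
= √(40,388,000 / 4.4419) ≈ 3015.376.
Maximum inventory = Q*(1 − d/p) = 3015.376 × 0.6823 ≈ 2057.453.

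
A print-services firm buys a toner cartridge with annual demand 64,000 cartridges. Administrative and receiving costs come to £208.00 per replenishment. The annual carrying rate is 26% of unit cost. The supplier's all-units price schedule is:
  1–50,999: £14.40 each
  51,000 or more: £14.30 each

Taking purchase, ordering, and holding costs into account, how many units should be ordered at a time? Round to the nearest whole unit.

Q* ≈ 2,667 cartridges

Holding cost per unit per year at price C is H = 0.26·C.
For each price level, check whether its EOQ is feasible; otherwise the best quantity at that price is the breakpoint.
EOQ at £14.40 = 2666.7 (feasible in tier 1): TC = 64,000×£14.40 + (64,000/2666.7)×208 + (2666.7/2)×0.26×£14.40 = £931,584.00.
EOQ at £14.30 = 2676.0 < 51000, so use break Q=51000: TC = 64,000×£14.30 + (64,000/51000.0)×208 + (51000.0/2)×0.26×£14.30 = £1,010,270.02.
Lowest total cost is £931,584.00 at Q = 2666.7.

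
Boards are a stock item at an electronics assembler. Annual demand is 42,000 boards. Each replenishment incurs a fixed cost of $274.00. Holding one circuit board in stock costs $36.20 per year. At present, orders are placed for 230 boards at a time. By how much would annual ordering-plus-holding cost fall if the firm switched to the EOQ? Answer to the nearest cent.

Extra cost ≈ $25,332.94 per year

EOQ = √(2DS/H) = √(2 × 42,000 × 274 / 36.2) ≈ 797.37.
Cost at Q* = (D/Q*)S + (Q*/2)H = √(2DSH) ≈ $28,864.84.
Cost at Q = 230: (42,000/230)×274 + (230/2)×36.2 = $50,034.78 + $4,163.00 = $54,197.78.
Excess = $54,197.78 − $28,864.84 = $25,332.94.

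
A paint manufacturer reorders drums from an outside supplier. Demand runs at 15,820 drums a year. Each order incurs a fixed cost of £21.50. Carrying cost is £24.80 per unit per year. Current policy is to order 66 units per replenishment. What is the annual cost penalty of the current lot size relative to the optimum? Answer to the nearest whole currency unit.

Extra cost ≈ £1,865 per year

EOQ = √(2DS/H) = √(2 × 15,820 × 21.5 / 24.8) ≈ 165.62.
Cost at Q* = (D/Q*)S + (Q*/2)H = √(2DSH) ≈ £4,107.37.
Cost at Q = 66: (15,820/66)×21.5 + (66/2)×24.8 = £5,153.48 + £818.40 = £5,971.88.
Excess = £5,971.88 − £4,107.37 = £1,864.52.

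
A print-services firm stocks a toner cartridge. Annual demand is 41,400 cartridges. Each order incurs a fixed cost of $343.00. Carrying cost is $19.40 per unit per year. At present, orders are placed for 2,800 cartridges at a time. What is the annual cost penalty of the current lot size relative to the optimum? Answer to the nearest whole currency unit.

Extra cost ≈ $8,759 per year

EOQ = √(2DS/H) = √(2 × 41,400 × 343 / 19.4) ≈ 1209.93.
Cost at Q* = (D/Q*)S + (Q*/2)H = √(2DSH) ≈ $23,472.70.
Cost at Q = 2,800: (41,400/2,800)×343 + (2,800/2)×19.4 = $5,071.50 + $27,160.00 = $32,231.50.
Excess = $32,231.50 − $23,472.70 = $8,758.80.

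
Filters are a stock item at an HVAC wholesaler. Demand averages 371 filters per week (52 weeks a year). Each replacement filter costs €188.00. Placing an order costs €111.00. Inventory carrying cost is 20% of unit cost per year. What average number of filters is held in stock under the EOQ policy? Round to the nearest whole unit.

Annual demand D = 371 × 52 = 19,292.
Holding cost H = 0.20 × €188.00 = €37.6000 per unit per year.
EOQ = √(2DS/H) = √(2 × 19,292 × 111 / 37.6) ≈ 337.50.
Average inventory = Q*/2 ≈ 337.50 / 2 = 168.749.

Average inventory ≈ 169 filters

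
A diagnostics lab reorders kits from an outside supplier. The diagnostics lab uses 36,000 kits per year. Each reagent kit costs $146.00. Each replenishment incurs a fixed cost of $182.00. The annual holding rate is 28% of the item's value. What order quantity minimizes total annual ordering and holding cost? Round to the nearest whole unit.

Holding cost H = 0.28 × $146.00 = $40.8800 per unit per year.
EOQ = √(2DS / H) = √(2 × 36,000 × 182 / 40.88).
= √(13,104,000 / 40.88) = √320,547.9452 ≈ 566.170.

Q* ≈ 566 kits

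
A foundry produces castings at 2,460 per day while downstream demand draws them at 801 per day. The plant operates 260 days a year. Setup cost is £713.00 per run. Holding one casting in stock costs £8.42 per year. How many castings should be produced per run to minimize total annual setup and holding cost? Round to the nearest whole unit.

Q* ≈ 7,232 castings

Annual demand D = 801 × 260 = 208,260.
Production build-up factor (1 − d/p) = 1 − 801/2,460 = 0.6744.
Q* = √(2DS / (H(1 − d/p))) = √(2 × 208,260 × 713 / (8.42 × 0.6744)).
= √(296,978,760 / 5.6784) ≈ 7231.877.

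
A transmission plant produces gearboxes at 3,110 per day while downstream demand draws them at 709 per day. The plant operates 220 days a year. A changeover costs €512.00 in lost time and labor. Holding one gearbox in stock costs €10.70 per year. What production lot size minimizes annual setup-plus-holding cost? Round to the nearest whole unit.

Annual demand D = 709 × 220 = 155,980.
Production build-up factor (1 − d/p) = 1 − 709/3,110 = 0.7720.
Q* = √(2DS / (H(1 − d/p))) = √(2 × 155,980 × 512 / (10.7 × 0.7720)).
= √(159,723,520 / 8.2607) ≈ 4397.204.

Q* ≈ 4,397 gearboxes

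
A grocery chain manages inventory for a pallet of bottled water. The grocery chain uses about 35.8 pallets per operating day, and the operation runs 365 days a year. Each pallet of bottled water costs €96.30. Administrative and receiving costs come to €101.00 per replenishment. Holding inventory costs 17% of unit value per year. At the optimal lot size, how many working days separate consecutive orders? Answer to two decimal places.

T ≈ 11.22 days

Annual demand D = 35.8 × 365 = 13,067.
Holding cost H = 0.17 × €96.30 = €16.3710 per unit per year.
EOQ = √(2DS/H) = √(2 × 13,067 × 101 / 16.371) ≈ 401.54.
Cycle time = Q*/D × 365 = 401.54 / 13,067 × 365 ≈ 11.216 days.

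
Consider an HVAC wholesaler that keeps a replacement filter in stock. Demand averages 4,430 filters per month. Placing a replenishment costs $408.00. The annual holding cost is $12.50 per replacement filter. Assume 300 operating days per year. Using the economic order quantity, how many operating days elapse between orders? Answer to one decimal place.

Annual demand D = 4,430 × 12 = 53,160.
EOQ = √(2DS/H) = √(2 × 53,160 × 408 / 12.5) ≈ 1862.87.
Cycle time = Q*/D × 300 = 1862.87 / 53,160 × 300 ≈ 10.513 days.

T ≈ 10.5 days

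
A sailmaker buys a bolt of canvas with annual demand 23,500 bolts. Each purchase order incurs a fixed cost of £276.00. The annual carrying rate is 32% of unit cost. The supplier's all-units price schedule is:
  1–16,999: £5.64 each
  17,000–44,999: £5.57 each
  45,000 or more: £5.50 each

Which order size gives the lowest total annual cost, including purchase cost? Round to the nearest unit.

Holding cost per unit per year at price C is H = 0.32·C.
Evaluate total cost at each tier's feasible EOQ or, if the EOQ is below the tier, at the tier's minimum quantity.
EOQ at £5.64 = 2681.0 (feasible in tier 1): TC = 23,500×£5.64 + (23,500/2681.0)×276 + (2681.0/2)×0.32×£5.64 = £137,378.58.
EOQ at £5.57 = 2697.7 < 17000, so use break Q=17000: TC = 23,500×£5.57 + (23,500/17000.0)×276 + (17000.0/2)×0.32×£5.57 = £146,426.93.
EOQ at £5.50 = 2714.9 < 45000, so use break Q=45000: TC = 23,500×£5.50 + (23,500/45000.0)×276 + (45000.0/2)×0.32×£5.50 = £168,994.13.
Lowest total cost is £137,378.58 at Q = 2681.0.

Q* ≈ 2,681 bolts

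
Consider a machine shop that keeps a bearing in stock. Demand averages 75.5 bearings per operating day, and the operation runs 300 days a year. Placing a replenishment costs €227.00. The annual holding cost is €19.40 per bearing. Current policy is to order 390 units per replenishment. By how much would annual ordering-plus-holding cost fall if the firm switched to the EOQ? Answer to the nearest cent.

Annual demand D = 75.5 × 300 = 22,650.
EOQ = √(2DS/H) = √(2 × 22,650 × 227 / 19.4) ≈ 728.05.
Cost at Q* = (D/Q*)S + (Q*/2)H = √(2DSH) ≈ €14,124.17.
Cost at Q = 390: (22,650/390)×227 + (390/2)×19.4 = €13,183.46 + €3,783.00 = €16,966.46.
Excess = €16,966.46 − €14,124.17 = €2,842.29.

Extra cost ≈ €2,842.29 per year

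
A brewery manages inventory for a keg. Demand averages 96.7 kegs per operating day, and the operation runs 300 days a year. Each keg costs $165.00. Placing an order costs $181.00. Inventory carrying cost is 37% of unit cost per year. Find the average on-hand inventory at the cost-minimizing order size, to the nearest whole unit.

Annual demand D = 96.7 × 300 = 29,010.
Holding cost H = 0.37 × $165.00 = $61.0500 per unit per year.
EOQ = √(2DS/H) = √(2 × 29,010 × 181 / 61.05) ≈ 414.75.
Average inventory = Q*/2 ≈ 414.75 / 2 = 207.374.

Average inventory ≈ 207 kegs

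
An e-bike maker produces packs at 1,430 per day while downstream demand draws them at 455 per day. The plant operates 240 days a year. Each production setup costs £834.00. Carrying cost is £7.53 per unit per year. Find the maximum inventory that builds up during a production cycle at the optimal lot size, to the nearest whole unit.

Annual demand D = 455 × 240 = 109,200.
Production build-up factor (1 − d/p) = 1 − 455/1,430 = 0.6818.
Q* = √(2DS / (H(1 − d/p))) = √(2 × 109,200 × 834 / (7.53 × 0.6818)).
= √(182,145,600 / 5.1341) ≈ 5956.314.
Maximum inventory = Q*(1 − d/p) = 5956.314 × 0.6818 ≈ 4061.123.

I_max ≈ 4,061 packs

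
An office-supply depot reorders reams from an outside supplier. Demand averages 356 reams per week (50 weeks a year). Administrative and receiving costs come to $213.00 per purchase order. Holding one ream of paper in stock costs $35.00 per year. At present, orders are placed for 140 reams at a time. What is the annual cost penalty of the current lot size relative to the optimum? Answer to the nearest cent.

Annual demand D = 356 × 50 = 17,800.
EOQ = √(2DS/H) = √(2 × 17,800 × 213 / 35) ≈ 465.46.
Cost at Q* = (D/Q*)S + (Q*/2)H = √(2DSH) ≈ $16,291.04.
Cost at Q = 140: (17,800/140)×213 + (140/2)×35 = $27,081.43 + $2,450.00 = $29,531.43.
Excess = $29,531.43 − $16,291.04 = $13,240.39.

Extra cost ≈ $13,240.39 per year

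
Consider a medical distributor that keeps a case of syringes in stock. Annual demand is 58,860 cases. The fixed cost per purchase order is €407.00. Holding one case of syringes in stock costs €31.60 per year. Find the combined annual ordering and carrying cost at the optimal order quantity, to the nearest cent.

Q* = √(2DS/H) = √(2 × 58,860 × 407 / 31.6) ≈ 1231.34.
At Q*, ordering cost (D/Q*)S equals holding cost (Q*/2)H, each = √(DSH/2).
Minimum total = √(2DSH) = √(2 × 58,860 × 407 × 31.6) ≈ 38910.416.

TC* ≈ €38,910.42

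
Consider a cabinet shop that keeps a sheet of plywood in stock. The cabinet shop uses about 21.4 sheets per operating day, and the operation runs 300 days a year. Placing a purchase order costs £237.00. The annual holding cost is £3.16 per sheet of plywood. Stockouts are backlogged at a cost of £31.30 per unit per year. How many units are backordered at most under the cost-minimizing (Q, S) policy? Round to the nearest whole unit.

Annual demand D = 21.4 × 300 = 6,420.
With planned backorders, Q* = √(2DS/H) · √((H+B)/B).
√(2DS/H) = √(2 × 6,420 × 237 / 3.16) = 981.326.
√((H+B)/B) = √((3.16+31.3)/31.3) = 1.0493.
Q* ≈ 1029.671.
S* = Q* · H/(H+B) = 1029.671 × 3.16/34.46 ≈ 94.421.

S* ≈ 94 sheets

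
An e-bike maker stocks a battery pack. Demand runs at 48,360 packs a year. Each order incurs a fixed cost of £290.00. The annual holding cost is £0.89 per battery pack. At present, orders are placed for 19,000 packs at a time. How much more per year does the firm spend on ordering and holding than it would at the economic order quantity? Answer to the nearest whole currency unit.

EOQ = √(2DS/H) = √(2 × 48,360 × 290 / 0.89) ≈ 5613.87.
Cost at Q* = (D/Q*)S + (Q*/2)H = √(2DSH) ≈ £4,996.34.
Cost at Q = 19,000: (48,360/19,000)×290 + (19,000/2)×0.89 = £738.13 + £8,455.00 = £9,193.13.
Excess = £9,193.13 − £4,996.34 = £4,196.78.

Extra cost ≈ £4,197 per year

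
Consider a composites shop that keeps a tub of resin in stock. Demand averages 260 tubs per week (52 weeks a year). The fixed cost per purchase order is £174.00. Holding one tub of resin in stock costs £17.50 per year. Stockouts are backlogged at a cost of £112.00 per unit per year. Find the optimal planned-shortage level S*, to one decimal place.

Annual demand D = 260 × 52 = 13,520.
With planned backorders, Q* = √(2DS/H) · √((H+B)/B).
√(2DS/H) = √(2 × 13,520 × 174 / 17.5) = 518.512.
√((H+B)/B) = √((17.5+112)/112) = 1.0753.
Q* ≈ 557.551.
S* = Q* · H/(H+B) = 557.551 × 17.5/129.5 ≈ 75.345.

S* ≈ 75.3 tubs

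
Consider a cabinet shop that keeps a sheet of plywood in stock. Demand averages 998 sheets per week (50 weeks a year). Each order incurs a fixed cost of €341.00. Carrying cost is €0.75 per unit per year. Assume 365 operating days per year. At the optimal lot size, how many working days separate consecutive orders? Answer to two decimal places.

T ≈ 49.27 days

Annual demand D = 998 × 50 = 49,900.
Q* = √(2DS/H) = √(2 × 49,900 × 341 / 0.75) ≈ 6736.15.
Cycle time = Q*/D × 365 = 6736.15 / 49,900 × 365 ≈ 49.272 days.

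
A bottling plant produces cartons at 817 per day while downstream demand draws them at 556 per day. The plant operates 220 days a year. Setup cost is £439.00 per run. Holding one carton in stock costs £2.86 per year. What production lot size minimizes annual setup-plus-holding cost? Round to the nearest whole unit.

Q* ≈ 10,842 cartons

Annual demand D = 556 × 220 = 122,320.
Production build-up factor (1 − d/p) = 1 − 556/817 = 0.3195.
Q* = √(2DS / (H(1 − d/p))) = √(2 × 122,320 × 439 / (2.86 × 0.3195)).
= √(107,396,960 / 0.9137) ≈ 10841.859.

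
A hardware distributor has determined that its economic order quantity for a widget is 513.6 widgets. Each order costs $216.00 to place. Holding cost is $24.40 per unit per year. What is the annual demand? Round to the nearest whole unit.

The basic EOQ model gives Q* = √(2DS/H); rearrange for the unknown.
From Q* = √(2DS/H): D = Q*²H / (2S) = 513.6² × 24.4 / (2 × 216) = 14898.965.

D ≈ 14,899 widgets per year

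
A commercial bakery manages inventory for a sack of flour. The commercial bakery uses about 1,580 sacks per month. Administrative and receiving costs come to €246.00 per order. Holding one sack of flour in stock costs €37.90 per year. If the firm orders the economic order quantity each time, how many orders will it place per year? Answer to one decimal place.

N ≈ 38.2 orders per year

Annual demand D = 1,580 × 12 = 18,960.
The optimal lot size = √(2DS/H) = √(2 × 18,960 × 246 / 37.9) ≈ 496.11.
Orders per year = D / Q* = 18,960 / 496.11 ≈ 38.217.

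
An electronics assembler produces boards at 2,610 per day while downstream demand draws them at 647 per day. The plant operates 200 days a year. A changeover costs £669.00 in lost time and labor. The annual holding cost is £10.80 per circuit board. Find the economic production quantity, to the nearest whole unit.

Q* ≈ 4,617 boards

Annual demand D = 647 × 200 = 129,400.
Production build-up factor (1 − d/p) = 1 − 647/2,610 = 0.7521.
Q* = √(2DS / (H(1 − d/p))) = √(2 × 129,400 × 669 / (10.8 × 0.7521)).
= √(173,137,200 / 8.1228) ≈ 4616.825.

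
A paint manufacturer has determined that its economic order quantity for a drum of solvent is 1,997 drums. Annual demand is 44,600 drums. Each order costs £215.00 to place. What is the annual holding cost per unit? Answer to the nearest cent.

Squaring Q* = √(2DS/H) gives Q*² = 2DS/H.
From Q* = √(2DS/H): H = 2DS / Q*² = 2 × 44,600 × 215 / 1,997² = 4.8089.

H ≈ £4.81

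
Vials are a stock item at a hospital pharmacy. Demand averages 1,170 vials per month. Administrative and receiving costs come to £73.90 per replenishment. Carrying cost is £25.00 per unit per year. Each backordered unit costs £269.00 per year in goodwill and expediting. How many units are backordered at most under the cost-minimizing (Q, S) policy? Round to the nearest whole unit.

S* ≈ 26 vials

Annual demand D = 1,170 × 12 = 14,040.
With planned backorders, Q* = √(2DS/H) · √((H+B)/B).
√(2DS/H) = √(2 × 14,040 × 73.9 / 25) = 288.105.
√((H+B)/B) = √((25+269)/269) = 1.0454.
Q* ≈ 301.195.
S* = Q* · H/(H+B) = 301.195 × 25/294 ≈ 25.612.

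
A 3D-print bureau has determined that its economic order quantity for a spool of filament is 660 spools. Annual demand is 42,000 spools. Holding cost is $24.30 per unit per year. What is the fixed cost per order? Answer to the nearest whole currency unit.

S ≈ $126

The basic EOQ model gives Q* = √(2DS/H); rearrange for the unknown.
From Q* = √(2DS/H): S = Q*²H / (2D) = 660² × 24.3 / (2 × 42,000) = 126.0129.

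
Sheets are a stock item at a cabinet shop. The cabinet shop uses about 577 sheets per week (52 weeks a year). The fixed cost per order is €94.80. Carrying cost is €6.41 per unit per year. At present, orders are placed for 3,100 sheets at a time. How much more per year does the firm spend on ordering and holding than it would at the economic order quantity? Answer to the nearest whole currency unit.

Annual demand D = 577 × 52 = 30,004.
EOQ = √(2DS/H) = √(2 × 30,004 × 94.8 / 6.41) ≈ 942.06.
Cost at Q* = (D/Q*)S + (Q*/2)H = √(2DSH) ≈ €6,038.62.
Cost at Q = 3,100: (30,004/3,100)×94.8 + (3,100/2)×6.41 = €917.54 + €9,935.50 = €10,853.04.
Excess = €10,853.04 − €6,038.62 = €4,814.42.

Extra cost ≈ €4,814 per year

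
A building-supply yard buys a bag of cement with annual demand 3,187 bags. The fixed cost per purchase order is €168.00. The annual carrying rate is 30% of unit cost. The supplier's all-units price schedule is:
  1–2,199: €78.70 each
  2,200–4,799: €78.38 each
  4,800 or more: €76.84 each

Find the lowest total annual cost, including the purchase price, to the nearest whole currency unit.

TC* ≈ €255,845

Holding cost per unit per year at price C is H = 0.30·C.
Evaluate total cost at each tier's feasible EOQ or, if the EOQ is below the tier, at the tier's minimum quantity.
EOQ at €78.70 = 213.0 (feasible in tier 1): TC = 3,187×€78.70 + (3,187/213.0)×168 + (213.0/2)×0.30×€78.70 = €255,845.06.
EOQ at €78.38 = 213.4 < 2200, so use break Q=2200: TC = 3,187×€78.38 + (3,187/2200.0)×168 + (2200.0/2)×0.30×€78.38 = €275,905.83.
EOQ at €76.84 = 215.5 < 4800, so use break Q=4800: TC = 3,187×€76.84 + (3,187/4800.0)×168 + (4800.0/2)×0.30×€76.84 = €300,325.43.
Lowest total cost among the candidates is at Q = 213.0.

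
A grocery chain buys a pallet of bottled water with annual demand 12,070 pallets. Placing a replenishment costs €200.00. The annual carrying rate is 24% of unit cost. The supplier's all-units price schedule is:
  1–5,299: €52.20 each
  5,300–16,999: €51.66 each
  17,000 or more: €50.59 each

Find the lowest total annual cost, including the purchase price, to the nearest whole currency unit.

TC* ≈ €637,831

Holding cost per unit per year at price C is H = 0.24·C.
For each price level, check whether its EOQ is feasible; otherwise the best quantity at that price is the breakpoint.
EOQ at €52.20 = 620.8 (feasible in tier 1): TC = 12,070×€52.20 + (12,070/620.8)×200 + (620.8/2)×0.24×€52.20 = €637,831.22.
EOQ at €51.66 = 624.0 < 5300, so use break Q=5300: TC = 12,070×€51.66 + (12,070/5300.0)×200 + (5300.0/2)×0.24×€51.66 = €656,847.43.
EOQ at €50.59 = 630.6 < 17000, so use break Q=17000: TC = 12,070×€50.59 + (12,070/17000.0)×200 + (17000.0/2)×0.24×€50.59 = €713,966.90.
Lowest total cost among the candidates is at Q = 620.8.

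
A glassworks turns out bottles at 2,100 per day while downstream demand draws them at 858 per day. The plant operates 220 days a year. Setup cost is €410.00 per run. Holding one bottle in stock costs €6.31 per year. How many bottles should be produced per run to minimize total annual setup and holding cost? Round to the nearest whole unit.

Annual demand D = 858 × 220 = 188,760.
Production build-up factor (1 − d/p) = 1 − 858/2,100 = 0.5914.
Q* = √(2DS / (H(1 − d/p))) = √(2 × 188,760 × 410 / (6.31 × 0.5914)).
= √(154,783,200 / 3.7319) ≈ 6440.151.

Q* ≈ 6,440 bottles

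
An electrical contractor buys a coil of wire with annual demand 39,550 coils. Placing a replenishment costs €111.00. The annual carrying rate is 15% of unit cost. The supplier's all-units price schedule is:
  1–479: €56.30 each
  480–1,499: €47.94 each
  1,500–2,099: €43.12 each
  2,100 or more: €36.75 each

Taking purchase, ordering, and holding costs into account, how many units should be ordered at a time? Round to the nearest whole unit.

Holding cost per unit per year at price C is H = 0.15·C.
For each price level, check whether its EOQ is feasible; otherwise the best quantity at that price is the breakpoint.
Tier 1 (€56.30): EOQ = 1019.6 exceeds tier's upper bound 479, so this tier is dominated.
EOQ at €47.94 = 1105.0 (feasible in tier 2): TC = 39,550×€47.94 + (39,550/1105.0)×111 + (1105.0/2)×0.15×€47.94 = €1,903,972.92.
EOQ at €43.12 = 1165.1 < 1500, so use break Q=1500: TC = 39,550×€43.12 + (39,550/1500.0)×111 + (1500.0/2)×0.15×€43.12 = €1,713,173.70.
EOQ at €36.75 = 1262.0 < 2100, so use break Q=2100: TC = 39,550×€36.75 + (39,550/2100.0)×111 + (2100.0/2)×0.15×€36.75 = €1,461,341.12.
Lowest total cost is €1,461,341.12 at Q = 2100.0.

Q* ≈ 2,100 coils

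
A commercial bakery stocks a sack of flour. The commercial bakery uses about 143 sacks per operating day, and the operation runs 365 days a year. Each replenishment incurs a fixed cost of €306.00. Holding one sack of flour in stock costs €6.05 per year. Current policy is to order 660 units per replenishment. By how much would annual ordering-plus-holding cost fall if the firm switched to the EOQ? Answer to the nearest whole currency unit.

Extra cost ≈ €12,294 per year

Annual demand D = 143 × 365 = 52,195.
EOQ = √(2DS/H) = √(2 × 52,195 × 306 / 6.05) ≈ 2297.80.
Cost at Q* = (D/Q*)S + (Q*/2)H = √(2DSH) ≈ €13,901.70.
Cost at Q = 660: (52,195/660)×306 + (660/2)×6.05 = €24,199.50 + €1,996.50 = €26,196.00.
Excess = €26,196.00 − €13,901.70 = €12,294.30.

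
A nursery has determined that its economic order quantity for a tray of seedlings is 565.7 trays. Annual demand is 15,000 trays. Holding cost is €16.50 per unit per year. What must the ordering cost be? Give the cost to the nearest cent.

Invert the EOQ relation Q*² = 2DS/H.
From Q* = √(2DS/H): S = Q*²H / (2D) = 565.7² × 16.5 / (2 × 15,000) = 176.0091.

S ≈ €176.01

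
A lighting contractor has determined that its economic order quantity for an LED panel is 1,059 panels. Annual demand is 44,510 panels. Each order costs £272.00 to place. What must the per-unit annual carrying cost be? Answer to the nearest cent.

Invert the EOQ relation Q*² = 2DS/H.
From Q* = √(2DS/H): H = 2DS / Q*² = 2 × 44,510 × 272 / 1,059² = 21.5906.

H ≈ £21.59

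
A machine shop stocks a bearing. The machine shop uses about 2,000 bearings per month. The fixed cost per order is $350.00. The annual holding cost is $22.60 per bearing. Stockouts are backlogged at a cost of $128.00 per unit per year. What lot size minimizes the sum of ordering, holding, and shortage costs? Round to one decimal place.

Q* ≈ 935.2 bearings

Annual demand D = 2,000 × 12 = 24,000.
With planned backorders, Q* = √(2DS/H) · √((H+B)/B).
√(2DS/H) = √(2 × 24,000 × 350 / 22.6) = 862.185.
√((H+B)/B) = √((22.6+128)/128) = 1.0847.
Q* ≈ 935.207.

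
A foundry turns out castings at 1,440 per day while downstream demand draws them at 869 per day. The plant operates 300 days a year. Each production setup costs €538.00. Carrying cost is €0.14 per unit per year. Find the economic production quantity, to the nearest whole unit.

Annual demand D = 869 × 300 = 260,700.
Production build-up factor (1 − d/p) = 1 − 869/1,440 = 0.3965.
Q* = √(2DS / (H(1 − d/p))) = √(2 × 260,700 × 538 / (0.14 × 0.3965)).
= √(280,513,200 / 0.0555) ≈ 71084.649.

Q* ≈ 71,085 castings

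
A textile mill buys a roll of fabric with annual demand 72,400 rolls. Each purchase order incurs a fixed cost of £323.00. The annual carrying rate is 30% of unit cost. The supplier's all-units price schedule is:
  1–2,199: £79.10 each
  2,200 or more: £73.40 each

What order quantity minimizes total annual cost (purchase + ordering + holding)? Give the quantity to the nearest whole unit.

Q* ≈ 2,200 rolls

Holding cost per unit per year at price C is H = 0.30·C.
Evaluate total cost at each tier's feasible EOQ or, if the EOQ is below the tier, at the tier's minimum quantity.
EOQ at £79.10 = 1403.9 (feasible in tier 1): TC = 72,400×£79.10 + (72,400/1403.9)×323 + (1403.9/2)×0.30×£79.10 = £5,760,154.59.
EOQ at £73.40 = 1457.4 < 2200, so use break Q=2200: TC = 72,400×£73.40 + (72,400/2200.0)×323 + (2200.0/2)×0.30×£73.40 = £5,349,011.64.
Lowest total cost is £5,349,011.64 at Q = 2200.0.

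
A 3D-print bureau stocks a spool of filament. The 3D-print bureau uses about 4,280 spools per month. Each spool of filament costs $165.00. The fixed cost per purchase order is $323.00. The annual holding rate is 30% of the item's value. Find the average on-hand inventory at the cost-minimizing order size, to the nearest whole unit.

Average inventory ≈ 409 spools

Annual demand D = 4,280 × 12 = 51,360.
Holding cost H = 0.30 × $165.00 = $49.5000 per unit per year.
The optimal lot size = √(2DS/H) = √(2 × 51,360 × 323 / 49.5) ≈ 818.70.
Average inventory = Q*/2 ≈ 818.70 / 2 = 409.351.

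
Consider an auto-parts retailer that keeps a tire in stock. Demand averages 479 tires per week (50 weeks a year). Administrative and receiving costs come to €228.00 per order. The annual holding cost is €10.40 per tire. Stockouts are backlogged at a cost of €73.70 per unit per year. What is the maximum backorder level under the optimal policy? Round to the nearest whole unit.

Annual demand D = 479 × 50 = 23,950.
With planned backorders, Q* = √(2DS/H) · √((H+B)/B).
√(2DS/H) = √(2 × 23,950 × 228 / 10.4) = 1024.751.
√((H+B)/B) = √((10.4+73.7)/73.7) = 1.0682.
Q* ≈ 1094.669.
S* = Q* · H/(H+B) = 1094.669 × 10.4/84.1 ≈ 135.369.

S* ≈ 135 tires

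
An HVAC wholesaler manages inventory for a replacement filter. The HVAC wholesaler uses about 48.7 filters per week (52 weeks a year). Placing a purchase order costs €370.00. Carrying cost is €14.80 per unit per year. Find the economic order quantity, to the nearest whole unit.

Annual demand D = 48.7 × 52 = 2,532.4.
EOQ = √(2DS / H) = √(2 × 2,532.4 × 370 / 14.8).
= √(1,873,976 / 14.8) = √126,620 ≈ 355.837.

Q* ≈ 356 filters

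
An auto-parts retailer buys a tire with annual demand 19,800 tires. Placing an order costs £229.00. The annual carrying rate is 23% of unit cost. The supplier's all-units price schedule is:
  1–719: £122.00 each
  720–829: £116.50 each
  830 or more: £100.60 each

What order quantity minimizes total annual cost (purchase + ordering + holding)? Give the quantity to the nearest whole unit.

Q* ≈ 830 tires

Holding cost per unit per year at price C is H = 0.23·C.
Evaluate total cost at each tier's feasible EOQ or, if the EOQ is below the tier, at the tier's minimum quantity.
EOQ at £122.00 = 568.5 (feasible in tier 1): TC = 19,800×£122.00 + (19,800/568.5)×229 + (568.5/2)×0.23×£122.00 = £2,431,551.78.
EOQ at £116.50 = 581.8 < 720, so use break Q=720: TC = 19,800×£116.50 + (19,800/720.0)×229 + (720.0/2)×0.23×£116.50 = £2,322,643.70.
EOQ at £100.60 = 626.0 < 830, so use break Q=830: TC = 19,800×£100.60 + (19,800/830.0)×229 + (830.0/2)×0.23×£100.60 = £2,006,945.16.
Lowest total cost is £2,006,945.16 at Q = 830.0.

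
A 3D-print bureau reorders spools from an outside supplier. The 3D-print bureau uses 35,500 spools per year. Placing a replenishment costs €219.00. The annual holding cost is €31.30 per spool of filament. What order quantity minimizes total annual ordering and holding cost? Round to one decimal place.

Q* ≈ 704.8 spools

EOQ = √(2DS / H) = √(2 × 35,500 × 219 / 31.3).
= √(15,549,000 / 31.3) = √496,773.1629 ≈ 704.821.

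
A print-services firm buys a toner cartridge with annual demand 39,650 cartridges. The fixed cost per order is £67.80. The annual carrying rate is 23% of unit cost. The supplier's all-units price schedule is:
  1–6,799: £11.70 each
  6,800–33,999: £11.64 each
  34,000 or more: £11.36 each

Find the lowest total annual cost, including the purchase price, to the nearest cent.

TC* ≈ £467,708.72

Holding cost per unit per year at price C is H = 0.23·C.
Evaluate total cost at each tier's feasible EOQ or, if the EOQ is below the tier, at the tier's minimum quantity.
EOQ at £11.70 = 1413.5 (feasible in tier 1): TC = 39,650×£11.70 + (39,650/1413.5)×67.8 + (1413.5/2)×0.23×£11.70 = £467,708.72.
EOQ at £11.64 = 1417.1 < 6800, so use break Q=6800: TC = 39,650×£11.64 + (39,650/6800.0)×67.8 + (6800.0/2)×0.23×£11.64 = £471,023.81.
EOQ at £11.36 = 1434.5 < 34000, so use break Q=34000: TC = 39,650×£11.36 + (39,650/34000.0)×67.8 + (34000.0/2)×0.23×£11.36 = £494,920.67.
Lowest total cost among the candidates is at Q = 1413.5.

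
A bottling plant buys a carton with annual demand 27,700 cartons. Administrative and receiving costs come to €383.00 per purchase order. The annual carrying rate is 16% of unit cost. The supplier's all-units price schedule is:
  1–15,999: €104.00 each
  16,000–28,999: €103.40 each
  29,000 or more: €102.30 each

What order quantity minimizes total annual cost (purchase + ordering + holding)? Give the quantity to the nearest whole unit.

Holding cost per unit per year at price C is H = 0.16·C.
Evaluate total cost at each tier's feasible EOQ or, if the EOQ is below the tier, at the tier's minimum quantity.
EOQ at €104.00 = 1129.2 (feasible in tier 1): TC = 27,700×€104.00 + (27,700/1129.2)×383 + (1129.2/2)×0.16×€104.00 = €2,899,590.18.
EOQ at €103.40 = 1132.5 < 16000, so use break Q=16000: TC = 27,700×€103.40 + (27,700/16000.0)×383 + (16000.0/2)×0.16×€103.40 = €2,997,195.07.
EOQ at €102.30 = 1138.6 < 29000, so use break Q=29000: TC = 27,700×€102.30 + (27,700/29000.0)×383 + (29000.0/2)×0.16×€102.30 = €3,071,411.83.
Lowest total cost is €2,899,590.18 at Q = 1129.2.

Q* ≈ 1,129 cartons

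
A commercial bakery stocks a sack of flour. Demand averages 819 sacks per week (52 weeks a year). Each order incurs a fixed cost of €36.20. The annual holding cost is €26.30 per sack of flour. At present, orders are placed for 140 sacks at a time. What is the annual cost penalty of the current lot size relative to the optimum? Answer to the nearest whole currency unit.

Annual demand D = 819 × 52 = 42,588.
EOQ = √(2DS/H) = √(2 × 42,588 × 36.2 / 26.3) ≈ 342.40.
Cost at Q* = (D/Q*)S + (Q*/2)H = √(2DSH) ≈ €9,005.15.
Cost at Q = 140: (42,588/140)×36.2 + (140/2)×26.3 = €11,012.04 + €1,841.00 = €12,853.04.
Excess = €12,853.04 − €9,005.15 = €3,847.89.

Extra cost ≈ €3,848 per year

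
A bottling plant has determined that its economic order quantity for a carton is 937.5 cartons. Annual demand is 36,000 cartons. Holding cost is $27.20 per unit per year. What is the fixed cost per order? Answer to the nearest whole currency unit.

The basic EOQ model gives Q* = √(2DS/H); rearrange for the unknown.
From Q* = √(2DS/H): S = Q*²H / (2D) = 937.5² × 27.2 / (2 × 36,000) = 332.0312.

S ≈ $332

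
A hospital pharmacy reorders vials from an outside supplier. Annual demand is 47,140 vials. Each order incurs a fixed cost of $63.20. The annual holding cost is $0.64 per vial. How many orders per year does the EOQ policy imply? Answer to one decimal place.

N ≈ 15.4 orders per year

EOQ = √(2DS/H) = √(2 × 47,140 × 63.2 / 0.64) ≈ 3051.25.
Orders per year = D / Q* = 47,140 / 3051.25 ≈ 15.449.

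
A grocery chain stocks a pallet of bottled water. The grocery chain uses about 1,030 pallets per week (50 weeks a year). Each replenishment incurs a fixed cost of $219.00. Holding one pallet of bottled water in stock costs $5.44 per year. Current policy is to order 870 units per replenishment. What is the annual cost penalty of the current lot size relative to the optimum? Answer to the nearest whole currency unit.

Extra cost ≈ $4,253 per year

Annual demand D = 1,030 × 50 = 51,500.
EOQ = √(2DS/H) = √(2 × 51,500 × 219 / 5.44) ≈ 2036.30.
Cost at Q* = (D/Q*)S + (Q*/2)H = √(2DSH) ≈ $11,077.46.
Cost at Q = 870: (51,500/870)×219 + (870/2)×5.44 = $12,963.79 + $2,366.40 = $15,330.19.
Excess = $15,330.19 − $11,077.46 = $4,252.73.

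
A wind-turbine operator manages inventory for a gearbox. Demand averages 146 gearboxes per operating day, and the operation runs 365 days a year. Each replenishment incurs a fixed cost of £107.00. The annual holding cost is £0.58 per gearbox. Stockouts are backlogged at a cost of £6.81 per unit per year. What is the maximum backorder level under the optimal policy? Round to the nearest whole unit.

Annual demand D = 146 × 365 = 53,290.
With planned backorders, Q* = √(2DS/H) · √((H+B)/B).
√(2DS/H) = √(2 × 53,290 × 107 / 0.58) = 4434.205.
√((H+B)/B) = √((0.58+6.81)/6.81) = 1.0417.
Q* ≈ 4619.175.
S* = Q* · H/(H+B) = 4619.175 × 0.58/7.39 ≈ 362.533.

S* ≈ 363 gearboxes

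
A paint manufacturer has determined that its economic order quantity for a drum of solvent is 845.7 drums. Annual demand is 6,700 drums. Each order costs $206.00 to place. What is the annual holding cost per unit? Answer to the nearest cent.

The basic EOQ model gives Q* = √(2DS/H); rearrange for the unknown.
From Q* = √(2DS/H): H = 2DS / Q*² = 2 × 6,700 × 206 / 845.7² = 3.8596.

H ≈ $3.86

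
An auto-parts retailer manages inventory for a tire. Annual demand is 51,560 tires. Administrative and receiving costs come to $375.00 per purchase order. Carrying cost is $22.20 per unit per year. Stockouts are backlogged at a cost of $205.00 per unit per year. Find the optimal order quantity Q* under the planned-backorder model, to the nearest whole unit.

With planned backorders, Q* = √(2DS/H) · √((H+B)/B).
√(2DS/H) = √(2 × 51,560 × 375 / 22.2) = 1319.808.
√((H+B)/B) = √((22.2+205)/205) = 1.0528.
Q* ≈ 1389.434.

Q* ≈ 1,389 tires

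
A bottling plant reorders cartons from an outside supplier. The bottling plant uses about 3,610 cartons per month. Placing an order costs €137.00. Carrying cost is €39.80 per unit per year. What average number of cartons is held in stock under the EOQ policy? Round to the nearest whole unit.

Annual demand D = 3,610 × 12 = 43,320.
EOQ = √(2DS/H) = √(2 × 43,320 × 137 / 39.8) ≈ 546.11.
Average inventory = Q*/2 ≈ 546.11 / 2 = 273.054.

Average inventory ≈ 273 cartons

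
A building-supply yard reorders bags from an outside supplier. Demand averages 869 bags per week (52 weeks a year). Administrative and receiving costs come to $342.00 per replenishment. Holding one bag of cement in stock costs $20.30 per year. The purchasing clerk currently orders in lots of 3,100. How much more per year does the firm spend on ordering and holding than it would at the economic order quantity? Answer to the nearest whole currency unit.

Annual demand D = 869 × 52 = 45,188.
EOQ = √(2DS/H) = √(2 × 45,188 × 342 / 20.3) ≈ 1233.93.
Cost at Q* = (D/Q*)S + (Q*/2)H = √(2DSH) ≈ $25,048.84.
Cost at Q = 3,100: (45,188/3,100)×342 + (3,100/2)×20.3 = $4,985.26 + $31,465.00 = $36,450.26.
Excess = $36,450.26 − $25,048.84 = $11,401.42.

Extra cost ≈ $11,401 per year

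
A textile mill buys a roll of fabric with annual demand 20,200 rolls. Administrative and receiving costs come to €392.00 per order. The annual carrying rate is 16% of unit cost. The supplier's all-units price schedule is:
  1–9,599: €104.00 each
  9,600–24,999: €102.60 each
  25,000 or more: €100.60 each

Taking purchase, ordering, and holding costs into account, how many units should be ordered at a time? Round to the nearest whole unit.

Q* ≈ 976 rolls

Holding cost per unit per year at price C is H = 0.16·C.
Evaluate total cost at each tier's feasible EOQ or, if the EOQ is below the tier, at the tier's minimum quantity.
EOQ at €104.00 = 975.6 (feasible in tier 1): TC = 20,200×€104.00 + (20,200/975.6)×392 + (975.6/2)×0.16×€104.00 = €2,117,033.43.
EOQ at €102.60 = 982.2 < 9600, so use break Q=9600: TC = 20,200×€102.60 + (20,200/9600.0)×392 + (9600.0/2)×0.16×€102.60 = €2,152,141.63.
EOQ at €100.60 = 991.9 < 25000, so use break Q=25000: TC = 20,200×€100.60 + (20,200/25000.0)×392 + (25000.0/2)×0.16×€100.60 = €2,233,636.74.
Lowest total cost is €2,117,033.43 at Q = 975.6.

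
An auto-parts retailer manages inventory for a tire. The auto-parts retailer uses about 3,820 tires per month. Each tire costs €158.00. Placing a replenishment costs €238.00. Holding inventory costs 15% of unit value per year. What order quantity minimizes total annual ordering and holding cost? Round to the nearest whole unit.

Q* ≈ 960 tires

Annual demand D = 3,820 × 12 = 45,840.
Holding cost H = 0.15 × €158.00 = €23.7000 per unit per year.
EOQ = √(2DS / H) = √(2 × 45,840 × 238 / 23.7).
= √(21,819,840 / 23.7) = √920,668.3544 ≈ 959.515.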